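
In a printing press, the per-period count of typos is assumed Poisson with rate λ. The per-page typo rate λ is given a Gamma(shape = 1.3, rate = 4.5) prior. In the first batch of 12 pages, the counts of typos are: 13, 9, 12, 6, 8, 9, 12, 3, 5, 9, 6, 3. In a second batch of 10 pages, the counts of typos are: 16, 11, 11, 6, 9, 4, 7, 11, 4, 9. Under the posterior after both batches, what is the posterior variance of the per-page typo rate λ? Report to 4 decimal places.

0.2624

With a Gamma(shape α, rate β) prior, the Poisson likelihood is conjugate: the posterior is Gamma(α + ΣXᵢ, β + n).
Batch 1: sum of counts S = 95 over n = 12 pages.
After batch 1: Gamma(α+S, β+n) = Gamma(1.3+95, 4.5+12) = Gamma(96.3, 16.5).
Batch 2: sum of counts S = 88 over n = 10 pages.
After batch 2: Gamma(α+S, β+n) = Gamma(96.3+88, 16.5+10) = Gamma(184.3, 26.5).
Var = α/β² = 184.3/26.5² = 0.2624.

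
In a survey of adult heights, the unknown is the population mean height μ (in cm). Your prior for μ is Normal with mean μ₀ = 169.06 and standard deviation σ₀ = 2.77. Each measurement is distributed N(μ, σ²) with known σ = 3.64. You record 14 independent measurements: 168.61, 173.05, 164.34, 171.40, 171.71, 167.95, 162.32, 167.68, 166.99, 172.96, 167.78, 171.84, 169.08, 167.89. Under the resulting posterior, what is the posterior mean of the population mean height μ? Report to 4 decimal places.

For Normal data with known variance σ², a Normal(μ₀, σ₀²) prior on μ is conjugate. Posterior precision = 1/σ₀² + n/σ²; posterior mean is the precision-weighted average of μ₀ and x̄.
Σxᵢ = 168.61 + 173.05 + 164.34 + 171.40 + 171.71 + 167.95 + 162.32 + 167.68 + 166.99 + 172.96 + 167.78 + 171.84 + 169.08 + 167.89 = 2363.6, so n·x̄ = 2363.6.
σ₀² = 2.77² = 7.6729, σ² = 3.64² = 13.2496; σ² + n·σ₀² = 13.2496 + 14·7.6729 = 120.6702.
Posterior mean = (μ₀/σ₀² + n·x̄/σ²)/(1/σ₀² + n/σ²) = (σ²·μ₀ + σ₀²·n·x̄)/(σ² + n·σ₀²) = (13.2496·169.06 + 7.6729·2363.6)/120.6702 = 20375.643816/120.6702 = 168.8540.

168.8540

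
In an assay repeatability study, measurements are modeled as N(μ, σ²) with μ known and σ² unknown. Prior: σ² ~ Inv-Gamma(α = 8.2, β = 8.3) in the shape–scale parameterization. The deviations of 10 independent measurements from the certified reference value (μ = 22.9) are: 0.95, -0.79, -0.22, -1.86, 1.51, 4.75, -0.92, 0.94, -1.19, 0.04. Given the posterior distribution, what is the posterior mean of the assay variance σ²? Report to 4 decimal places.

2.0338

With known mean μ and an Inverse-Gamma(α, β) prior on σ², the Normal likelihood is conjugate: posterior is Inv-Gamma(α + n/2, β + Σ(xᵢ−μ)²/2).
Σ(xᵢ−μ)² = (0.95)² + (-0.79)² + (-0.22)² + (-1.86)² + (1.51)² + (4.75)² + (-0.92)² + (0.94)² + (-1.19)² + (0.04)² = 33.0249.
Posterior: Inv-Gamma(8.2 + 10/2, 8.3 + 33.0249/2) = Inv-Gamma(13.20, 24.81245).
E[σ²|data] = β/(α−1) = 24.81245/12.20 = 2.0338.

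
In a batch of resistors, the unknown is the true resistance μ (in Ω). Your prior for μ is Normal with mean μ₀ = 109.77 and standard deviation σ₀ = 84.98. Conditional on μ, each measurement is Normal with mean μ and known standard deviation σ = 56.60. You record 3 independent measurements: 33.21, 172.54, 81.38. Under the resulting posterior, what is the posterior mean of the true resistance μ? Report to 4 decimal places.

97.5212

For Normal data with known variance σ², a Normal(μ₀, σ₀²) prior on μ is conjugate. Posterior precision = 1/σ₀² + n/σ²; posterior mean is the precision-weighted average of μ₀ and x̄.
Σxᵢ = 33.21 + 172.54 + 81.38 = 287.13, so n·x̄ = 287.13.
σ₀² = 84.98² = 7221.6004, σ² = 56.60² = 3203.56; σ² + n·σ₀² = 3203.56 + 3·7221.6004 = 24868.3612.
Posterior mean = (μ₀/σ₀² + n·x̄/σ²)/(1/σ₀² + n/σ²) = (σ²·μ₀ + σ₀²·n·x̄)/(σ² + n·σ₀²) = (3203.56·109.77 + 7221.6004·287.13)/24868.3612 = 2425192.904052/24868.3612 = 97.5212.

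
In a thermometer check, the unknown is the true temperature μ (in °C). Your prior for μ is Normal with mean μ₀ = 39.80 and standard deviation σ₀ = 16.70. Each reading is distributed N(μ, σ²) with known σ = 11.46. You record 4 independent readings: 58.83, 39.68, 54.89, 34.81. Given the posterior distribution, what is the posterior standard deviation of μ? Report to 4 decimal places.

For Normal data with known variance σ², a Normal(μ₀, σ₀²) prior on μ is conjugate. Posterior precision = 1/σ₀² + n/σ²; posterior mean is the precision-weighted average of μ₀ and x̄.
σ₀² = 16.70² = 278.89, σ² = 11.46² = 131.3316; σ² + n·σ₀² = 131.3316 + 4·278.89 = 1246.8916.
Posterior precision = 1/σ₀² + n/σ² = 1/278.89 + 4/131.3316 = (σ² + n·σ₀²)/(σ₀²σ²) = 1246.8916/(278.89·131.3316); posterior variance σₙ² = σ₀²σ²/(σ² + n·σ₀²) = 278.89·131.3316/1246.8916 = 29.374703.
Posterior SD = √σₙ² = √(278.89·131.3316/1246.8916) = 5.4198.

5.4198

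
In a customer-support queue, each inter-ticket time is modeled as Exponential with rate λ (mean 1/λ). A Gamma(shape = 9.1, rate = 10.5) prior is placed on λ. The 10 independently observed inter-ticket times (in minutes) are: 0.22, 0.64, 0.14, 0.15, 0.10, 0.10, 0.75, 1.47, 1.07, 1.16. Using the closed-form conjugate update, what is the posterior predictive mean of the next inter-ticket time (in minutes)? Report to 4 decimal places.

With a Gamma(shape α, rate β) prior on the exponential rate λ, the posterior after n observations with total T = Σxᵢ is Gamma(α+n, β+T).
Sum of observations T = 5.80 minutes; n = 10.
Posterior: Gamma(9.1+10, 10.5+5.80) = Gamma(19.1, 16.30).
The predictive distribution for the next observation is Lomax; its mean is β/(α−1) = 16.30/18.1 = 0.9006.

0.9006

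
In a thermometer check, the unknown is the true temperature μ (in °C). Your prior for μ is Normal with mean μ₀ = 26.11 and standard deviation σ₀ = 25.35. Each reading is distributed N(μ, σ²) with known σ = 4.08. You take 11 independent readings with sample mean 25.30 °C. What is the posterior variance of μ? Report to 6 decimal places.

1.509754

For Normal data with known variance σ², a Normal(μ₀, σ₀²) prior on μ is conjugate. Posterior precision = 1/σ₀² + n/σ²; posterior mean is the precision-weighted average of μ₀ and x̄.
σ₀² = 25.35² = 642.6225, σ² = 4.08² = 16.6464; σ² + n·σ₀² = 16.6464 + 11·642.6225 = 7085.4939.
Posterior precision = 1/σ₀² + n/σ² = 1/642.6225 + 11/16.6464 = (σ² + n·σ₀²)/(σ₀²σ²) = 7085.4939/(642.6225·16.6464); posterior variance σₙ² = σ₀²σ²/(σ² + n·σ₀²) = 642.6225·16.6464/7085.4939 = 1.509754.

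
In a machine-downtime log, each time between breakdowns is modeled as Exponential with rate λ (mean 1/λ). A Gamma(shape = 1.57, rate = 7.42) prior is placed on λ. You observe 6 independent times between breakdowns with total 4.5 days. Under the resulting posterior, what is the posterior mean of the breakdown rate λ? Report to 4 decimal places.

0.6351

With a Gamma(shape α, rate β) prior on the exponential rate λ, the posterior after n observations with total T = Σxᵢ is Gamma(α+n, β+T).
Posterior: Gamma(1.57+6, 7.42+4.5) = Gamma(7.57, 11.92).
Posterior mean of λ = α/β = 7.57/11.92 = 0.6351.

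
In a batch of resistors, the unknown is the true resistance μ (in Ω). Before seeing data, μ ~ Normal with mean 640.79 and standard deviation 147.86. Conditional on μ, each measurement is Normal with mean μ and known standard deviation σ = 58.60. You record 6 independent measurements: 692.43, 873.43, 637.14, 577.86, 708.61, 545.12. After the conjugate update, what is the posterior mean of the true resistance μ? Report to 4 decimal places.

For Normal data with known variance σ², a Normal(μ₀, σ₀²) prior on μ is conjugate. Posterior precision = 1/σ₀² + n/σ²; posterior mean is the precision-weighted average of μ₀ and x̄.
Σxᵢ = 692.43 + 873.43 + 637.14 + 577.86 + 708.61 + 545.12 = 4034.59, so n·x̄ = 4034.59.
σ₀² = 147.86² = 21862.5796, σ² = 58.60² = 3433.96; σ² + n·σ₀² = 3433.96 + 6·21862.5796 = 134609.4376.
Posterior mean = (μ₀/σ₀² + n·x̄/σ²)/(1/σ₀² + n/σ²) = (σ²·μ₀ + σ₀²·n·x̄)/(σ² + n·σ₀²) = (3433.96·640.79 + 21862.5796·4034.59)/134609.4376 = 90406992.256764/134609.4376 = 671.6245.

671.6245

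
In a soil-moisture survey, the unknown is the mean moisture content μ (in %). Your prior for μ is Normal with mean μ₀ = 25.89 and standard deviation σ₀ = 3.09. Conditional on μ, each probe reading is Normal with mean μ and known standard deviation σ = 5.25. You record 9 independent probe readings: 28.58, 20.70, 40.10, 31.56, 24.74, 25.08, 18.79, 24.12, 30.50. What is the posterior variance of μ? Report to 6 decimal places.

2.318768

For Normal data with known variance σ², a Normal(μ₀, σ₀²) prior on μ is conjugate. Posterior precision = 1/σ₀² + n/σ²; posterior mean is the precision-weighted average of μ₀ and x̄.
σ₀² = 3.09² = 9.5481, σ² = 5.25² = 27.5625; σ² + n·σ₀² = 27.5625 + 9·9.5481 = 113.4954.
Posterior precision = 1/σ₀² + n/σ² = 1/9.5481 + 9/27.5625 = (σ² + n·σ₀²)/(σ₀²σ²) = 113.4954/(9.5481·27.5625); posterior variance σₙ² = σ₀²σ²/(σ² + n·σ₀²) = 9.5481·27.5625/113.4954 = 2.318768.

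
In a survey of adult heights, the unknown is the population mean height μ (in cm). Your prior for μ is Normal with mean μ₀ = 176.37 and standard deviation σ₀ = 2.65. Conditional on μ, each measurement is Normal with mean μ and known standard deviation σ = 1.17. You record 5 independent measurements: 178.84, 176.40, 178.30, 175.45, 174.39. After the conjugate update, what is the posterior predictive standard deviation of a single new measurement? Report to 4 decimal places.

For Normal data with known variance σ², a Normal(μ₀, σ₀²) prior on μ is conjugate. Posterior precision = 1/σ₀² + n/σ²; posterior mean is the precision-weighted average of μ₀ and x̄.
σ₀² = 2.65² = 7.0225, σ² = 1.17² = 1.3689; σ² + n·σ₀² = 1.3689 + 5·7.0225 = 36.4814.
Posterior precision = 1/σ₀² + n/σ² = 1/7.0225 + 5/1.3689 = (σ² + n·σ₀²)/(σ₀²σ²) = 36.4814/(7.0225·1.3689); posterior variance σₙ² = σ₀²σ²/(σ² + n·σ₀²) = 7.0225·1.3689/36.4814 = 0.263507.
Predictive variance for one new observation = σₙ² + σ² = 7.0225·1.3689/36.4814 + 1.3689 = σ²·(σ₀² + 36.4814)/36.4814 = 1.3689·43.5039/36.4814 = 1.632407; SD = √(1.3689·43.5039/36.4814) = 1.2777.

1.2777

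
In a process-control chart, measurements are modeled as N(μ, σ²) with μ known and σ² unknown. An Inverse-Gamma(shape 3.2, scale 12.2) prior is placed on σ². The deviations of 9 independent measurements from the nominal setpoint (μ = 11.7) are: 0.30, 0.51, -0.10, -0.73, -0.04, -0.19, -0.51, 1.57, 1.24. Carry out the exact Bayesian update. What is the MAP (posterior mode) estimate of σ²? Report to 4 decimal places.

1.7008

With known mean μ and an Inverse-Gamma(α, β) prior on σ², the Normal likelihood is conjugate: posterior is Inv-Gamma(α + n/2, β + Σ(xᵢ−μ)²/2).
Σ(xᵢ−μ)² = (0.30)² + (0.51)² + (-0.10)² + (-0.73)² + (-0.04)² + (-0.19)² + (-0.51)² + (1.57)² + (1.24)² = 5.1933.
Posterior: Inv-Gamma(3.2 + 9/2, 12.2 + 5.1933/2) = Inv-Gamma(7.70, 14.79665).
Mode = β/(α+1) = 14.79665/8.70 = 1.7008.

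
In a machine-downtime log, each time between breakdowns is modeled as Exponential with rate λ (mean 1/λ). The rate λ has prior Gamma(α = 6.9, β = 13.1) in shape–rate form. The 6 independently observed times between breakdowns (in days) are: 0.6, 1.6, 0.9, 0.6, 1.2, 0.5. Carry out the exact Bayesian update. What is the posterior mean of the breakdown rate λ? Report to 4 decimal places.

0.6973

With a Gamma(shape α, rate β) prior on the exponential rate λ, the posterior after n observations with total T = Σxᵢ is Gamma(α+n, β+T).
Sum of observations T = 5.4 days; n = 6.
Posterior: Gamma(6.9+6, 13.1+5.4) = Gamma(12.9, 18.5).
Posterior mean of λ = α/β = 12.9/18.5 = 0.6973.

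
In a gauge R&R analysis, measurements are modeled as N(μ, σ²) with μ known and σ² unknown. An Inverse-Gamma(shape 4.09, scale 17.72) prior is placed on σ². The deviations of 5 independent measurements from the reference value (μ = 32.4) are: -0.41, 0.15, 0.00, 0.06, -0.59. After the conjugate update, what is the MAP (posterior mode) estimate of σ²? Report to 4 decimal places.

2.3704

With known mean μ and an Inverse-Gamma(α, β) prior on σ², the Normal likelihood is conjugate: posterior is Inv-Gamma(α + n/2, β + Σ(xᵢ−μ)²/2).
Σ(xᵢ−μ)² = (-0.41)² + (0.15)² + (0.00)² + (0.06)² + (-0.59)² = 0.5423.
Posterior: Inv-Gamma(4.09 + 5/2, 17.72 + 0.5423/2) = Inv-Gamma(6.59, 17.99115).
Mode = β/(α+1) = 17.99115/7.59 = 2.3704.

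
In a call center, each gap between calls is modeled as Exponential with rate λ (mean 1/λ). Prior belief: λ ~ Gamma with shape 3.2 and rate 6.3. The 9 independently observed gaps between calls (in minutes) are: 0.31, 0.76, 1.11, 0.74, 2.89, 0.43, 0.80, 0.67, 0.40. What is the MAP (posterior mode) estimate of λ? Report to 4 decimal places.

With a Gamma(shape α, rate β) prior on the exponential rate λ, the posterior after n observations with total T = Σxᵢ is Gamma(α+n, β+T).
Sum of observations T = 8.11 minutes; n = 9.
Posterior: Gamma(3.2+9, 6.3+8.11) = Gamma(12.2, 14.41).
Mode = (α−1)/β = 0.7772.

0.7772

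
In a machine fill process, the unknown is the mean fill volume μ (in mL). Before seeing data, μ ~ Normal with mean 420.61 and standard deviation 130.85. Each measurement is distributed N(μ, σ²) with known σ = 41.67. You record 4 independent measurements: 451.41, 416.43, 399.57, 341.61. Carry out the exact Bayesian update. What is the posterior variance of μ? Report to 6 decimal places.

For Normal data with known variance σ², a Normal(μ₀, σ₀²) prior on μ is conjugate. Posterior precision = 1/σ₀² + n/σ²; posterior mean is the precision-weighted average of μ₀ and x̄.
σ₀² = 130.85² = 17121.7225, σ² = 41.67² = 1736.3889; σ² + n·σ₀² = 1736.3889 + 4·17121.7225 = 70223.2789.
Posterior precision = 1/σ₀² + n/σ² = 1/17121.7225 + 4/1736.3889 = (σ² + n·σ₀²)/(σ₀²σ²) = 70223.2789/(17121.7225·1736.3889); posterior variance σₙ² = σ₀²σ²/(σ² + n·σ₀²) = 17121.7225·1736.3889/70223.2789 = 423.363440.

423.363440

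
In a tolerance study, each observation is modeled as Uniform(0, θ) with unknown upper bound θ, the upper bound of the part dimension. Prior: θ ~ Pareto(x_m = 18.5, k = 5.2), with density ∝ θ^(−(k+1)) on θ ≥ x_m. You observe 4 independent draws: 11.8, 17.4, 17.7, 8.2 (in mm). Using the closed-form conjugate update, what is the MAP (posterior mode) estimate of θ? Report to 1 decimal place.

A Pareto(scale x_m, shape k) prior on the upper bound θ of Uniform(0, θ) is conjugate: posterior is Pareto(max(x_m, max xᵢ), k + n).
Sample maximum = 17.7; prior scale x_m = 18.5 → posterior scale = max = 18.5.
Posterior shape = 5.2 + 4 = 9.2.
The Pareto density is decreasing on [x_m, ∞), so the mode is x_m = 18.5.

18.5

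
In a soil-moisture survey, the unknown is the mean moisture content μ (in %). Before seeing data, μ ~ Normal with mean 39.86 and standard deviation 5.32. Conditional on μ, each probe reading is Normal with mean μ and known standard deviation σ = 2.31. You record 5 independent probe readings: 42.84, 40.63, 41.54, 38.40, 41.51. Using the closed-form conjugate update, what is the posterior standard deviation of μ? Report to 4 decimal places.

For Normal data with known variance σ², a Normal(μ₀, σ₀²) prior on μ is conjugate. Posterior precision = 1/σ₀² + n/σ²; posterior mean is the precision-weighted average of μ₀ and x̄.
σ₀² = 5.32² = 28.3024, σ² = 2.31² = 5.3361; σ² + n·σ₀² = 5.3361 + 5·28.3024 = 146.8481.
Posterior precision = 1/σ₀² + n/σ² = 1/28.3024 + 5/5.3361 = (σ² + n·σ₀²)/(σ₀²σ²) = 146.8481/(28.3024·5.3361); posterior variance σₙ² = σ₀²σ²/(σ² + n·σ₀²) = 28.3024·5.3361/146.8481 = 1.028440.
Posterior SD = √σₙ² = √(28.3024·5.3361/146.8481) = 1.0141.

1.0141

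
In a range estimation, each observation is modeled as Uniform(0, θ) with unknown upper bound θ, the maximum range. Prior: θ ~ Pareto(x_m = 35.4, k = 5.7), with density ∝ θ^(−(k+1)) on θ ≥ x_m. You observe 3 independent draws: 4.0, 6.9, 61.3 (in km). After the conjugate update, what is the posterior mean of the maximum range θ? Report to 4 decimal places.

A Pareto(scale x_m, shape k) prior on the upper bound θ of Uniform(0, θ) is conjugate: posterior is Pareto(max(x_m, max xᵢ), k + n).
Sample maximum = 61.3; prior scale x_m = 35.4 → posterior scale = max = 61.3.
Posterior shape = 5.7 + 3 = 8.7.
E[θ|data] = k·x_m/(k−1) = 8.7·61.3/7.7 = 69.2610.

69.2610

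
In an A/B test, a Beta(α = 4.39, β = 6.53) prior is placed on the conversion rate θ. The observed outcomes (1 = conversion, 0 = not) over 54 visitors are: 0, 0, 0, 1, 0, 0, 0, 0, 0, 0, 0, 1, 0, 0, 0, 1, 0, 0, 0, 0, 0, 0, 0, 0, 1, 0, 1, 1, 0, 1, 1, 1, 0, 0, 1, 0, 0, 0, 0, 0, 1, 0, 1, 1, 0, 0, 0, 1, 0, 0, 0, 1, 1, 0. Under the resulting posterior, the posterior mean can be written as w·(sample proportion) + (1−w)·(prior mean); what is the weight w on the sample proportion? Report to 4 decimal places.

The Beta prior is conjugate to a Binomial/Bernoulli likelihood; the update adds successes to α and failures to β.
Posterior mean = (α₀+k)/(α₀+β₀+n) = [n/(α₀+β₀+n)]·(k/n) + [(α₀+β₀)/(α₀+β₀+n)]·α₀/(α₀+β₀), so only n and the prior enter the weight.
The weight on the data is w = n/(α₀+β₀+n) = 54/(4.39+6.53+54) = 54/64.92 = 0.8318.

0.8318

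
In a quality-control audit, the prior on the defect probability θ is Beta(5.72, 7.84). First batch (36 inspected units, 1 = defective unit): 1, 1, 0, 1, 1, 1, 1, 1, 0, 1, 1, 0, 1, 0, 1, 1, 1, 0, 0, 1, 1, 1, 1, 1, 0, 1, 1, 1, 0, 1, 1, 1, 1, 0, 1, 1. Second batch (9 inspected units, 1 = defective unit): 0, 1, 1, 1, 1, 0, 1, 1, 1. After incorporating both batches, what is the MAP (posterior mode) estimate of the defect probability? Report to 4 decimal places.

0.6846

The Beta prior is conjugate to a Binomial/Bernoulli likelihood; the update adds successes to α and failures to β.
After batch 1: Beta(5.72+27, 7.84+9) = Beta(32.72, 16.84).
After batch 2: Beta(32.72+7, 16.84+2) = Beta(39.72, 18.84).
Mode of Beta(a,b) for a,b>1 is (a−1)/(a+b−2) = 38.72/56.56 = 0.6846.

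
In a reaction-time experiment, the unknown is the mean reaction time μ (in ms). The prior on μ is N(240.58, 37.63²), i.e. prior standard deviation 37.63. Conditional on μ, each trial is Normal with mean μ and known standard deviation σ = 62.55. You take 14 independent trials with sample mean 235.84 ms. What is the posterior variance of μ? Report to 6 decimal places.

233.400622

For Normal data with known variance σ², a Normal(μ₀, σ₀²) prior on μ is conjugate. Posterior precision = 1/σ₀² + n/σ²; posterior mean is the precision-weighted average of μ₀ and x̄.
σ₀² = 37.63² = 1416.0169, σ² = 62.55² = 3912.5025; σ² + n·σ₀² = 3912.5025 + 14·1416.0169 = 23736.7391.
Posterior precision = 1/σ₀² + n/σ² = 1/1416.0169 + 14/3912.5025 = (σ² + n·σ₀²)/(σ₀²σ²) = 23736.7391/(1416.0169·3912.5025); posterior variance σₙ² = σ₀²σ²/(σ² + n·σ₀²) = 1416.0169·3912.5025/23736.7391 = 233.400622.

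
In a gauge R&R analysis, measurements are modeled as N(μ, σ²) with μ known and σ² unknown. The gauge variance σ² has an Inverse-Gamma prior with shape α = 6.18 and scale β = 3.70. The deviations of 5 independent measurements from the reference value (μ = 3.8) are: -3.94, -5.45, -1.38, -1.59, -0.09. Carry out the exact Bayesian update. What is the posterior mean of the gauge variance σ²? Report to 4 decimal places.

With known mean μ and an Inverse-Gamma(α, β) prior on σ², the Normal likelihood is conjugate: posterior is Inv-Gamma(α + n/2, β + Σ(xᵢ−μ)²/2).
Σ(xᵢ−μ)² = (-3.94)² + (-5.45)² + (-1.38)² + (-1.59)² + (-0.09)² = 49.6667.
Posterior: Inv-Gamma(6.18 + 5/2, 3.70 + 49.6667/2) = Inv-Gamma(8.68, 28.53335).
E[σ²|data] = β/(α−1) = 28.53335/7.68 = 3.7153.

3.7153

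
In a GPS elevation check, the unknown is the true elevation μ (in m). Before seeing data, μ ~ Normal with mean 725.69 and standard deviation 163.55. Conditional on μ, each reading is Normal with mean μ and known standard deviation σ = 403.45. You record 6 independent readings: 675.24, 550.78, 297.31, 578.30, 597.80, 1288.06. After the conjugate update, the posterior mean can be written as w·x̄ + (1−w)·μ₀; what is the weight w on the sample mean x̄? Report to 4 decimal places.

For Normal data with known variance σ², a Normal(μ₀, σ₀²) prior on μ is conjugate. Posterior precision = 1/σ₀² + n/σ²; posterior mean is the precision-weighted average of μ₀ and x̄.
σ₀² = 163.55² = 26748.6025, σ² = 403.45² = 162771.9025. Prior precision 1/σ₀² = 1/26748.6025; data precision n/σ² = 6/162771.9025.
w = (n/σ²)/(1/σ₀² + n/σ²) = n·σ₀²/(σ² + n·σ₀²) = 6·26748.6025/(162771.9025 + 6·26748.6025) = 160491.615/323263.5175 = 0.4965.

0.4965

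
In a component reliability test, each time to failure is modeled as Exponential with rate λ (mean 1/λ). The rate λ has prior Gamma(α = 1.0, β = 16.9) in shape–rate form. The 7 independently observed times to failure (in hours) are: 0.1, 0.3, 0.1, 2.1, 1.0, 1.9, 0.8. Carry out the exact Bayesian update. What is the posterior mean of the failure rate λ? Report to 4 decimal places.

0.3448

With a Gamma(shape α, rate β) prior on the exponential rate λ, the posterior after n observations with total T = Σxᵢ is Gamma(α+n, β+T).
Sum of observations T = 6.3 hours; n = 7.
Posterior: Gamma(1.0+7, 16.9+6.3) = Gamma(8.0, 23.2).
Posterior mean of λ = α/β = 8.0/23.2 = 0.3448.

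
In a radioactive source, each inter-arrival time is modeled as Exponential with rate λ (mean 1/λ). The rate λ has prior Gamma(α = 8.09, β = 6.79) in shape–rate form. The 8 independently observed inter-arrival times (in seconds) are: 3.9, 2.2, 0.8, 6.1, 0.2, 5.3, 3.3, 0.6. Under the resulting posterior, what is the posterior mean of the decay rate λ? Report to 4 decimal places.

0.5512

With a Gamma(shape α, rate β) prior on the exponential rate λ, the posterior after n observations with total T = Σxᵢ is Gamma(α+n, β+T).
Sum of observations T = 22.4 seconds; n = 8.
Posterior: Gamma(8.09+8, 6.79+22.4) = Gamma(16.09, 29.19).
Posterior mean of λ = α/β = 16.09/29.19 = 0.5512.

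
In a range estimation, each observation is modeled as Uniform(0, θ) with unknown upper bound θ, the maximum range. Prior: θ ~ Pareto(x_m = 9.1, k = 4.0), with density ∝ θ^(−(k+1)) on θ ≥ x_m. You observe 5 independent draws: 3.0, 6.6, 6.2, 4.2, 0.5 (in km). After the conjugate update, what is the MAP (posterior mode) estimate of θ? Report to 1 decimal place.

9.1

A Pareto(scale x_m, shape k) prior on the upper bound θ of Uniform(0, θ) is conjugate: posterior is Pareto(max(x_m, max xᵢ), k + n).
Sample maximum = 6.6; prior scale x_m = 9.1 → posterior scale = max = 9.1.
Posterior shape = 4.0 + 5 = 9.0.
The Pareto density is decreasing on [x_m, ∞), so the mode is x_m = 9.1.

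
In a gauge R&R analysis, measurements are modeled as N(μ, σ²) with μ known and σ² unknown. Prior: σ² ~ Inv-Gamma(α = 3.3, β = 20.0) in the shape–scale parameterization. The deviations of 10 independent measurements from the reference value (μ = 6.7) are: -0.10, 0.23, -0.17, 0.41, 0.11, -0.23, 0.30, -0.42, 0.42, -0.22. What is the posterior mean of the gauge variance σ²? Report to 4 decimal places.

2.7956

With known mean μ and an Inverse-Gamma(α, β) prior on σ², the Normal likelihood is conjugate: posterior is Inv-Gamma(α + n/2, β + Σ(xᵢ−μ)²/2).
Σ(xᵢ−μ)² = (-0.10)² + (0.23)² + (-0.17)² + (0.41)² + (0.11)² + (-0.23)² + (0.30)² + (-0.42)² + (0.42)² + (-0.22)² = 0.8161.
Posterior: Inv-Gamma(3.3 + 10/2, 20.0 + 0.8161/2) = Inv-Gamma(8.30, 20.40805).
E[σ²|data] = β/(α−1) = 20.40805/7.30 = 2.7956.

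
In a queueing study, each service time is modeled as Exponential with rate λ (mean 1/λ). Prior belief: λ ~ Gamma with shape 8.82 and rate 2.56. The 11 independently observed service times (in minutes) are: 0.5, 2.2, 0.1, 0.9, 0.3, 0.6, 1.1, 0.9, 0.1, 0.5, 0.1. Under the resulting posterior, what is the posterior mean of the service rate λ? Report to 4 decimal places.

2.0101

With a Gamma(shape α, rate β) prior on the exponential rate λ, the posterior after n observations with total T = Σxᵢ is Gamma(α+n, β+T).
Sum of observations T = 7.3 minutes; n = 11.
Posterior: Gamma(8.82+11, 2.56+7.3) = Gamma(19.82, 9.86).
Posterior mean of λ = α/β = 19.82/9.86 = 2.0101.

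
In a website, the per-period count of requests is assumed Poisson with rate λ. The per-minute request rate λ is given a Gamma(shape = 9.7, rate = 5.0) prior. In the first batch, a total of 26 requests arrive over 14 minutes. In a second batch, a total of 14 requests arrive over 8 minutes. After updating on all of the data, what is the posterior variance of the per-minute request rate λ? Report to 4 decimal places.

0.0682

With a Gamma(shape α, rate β) prior, the Poisson likelihood is conjugate: the posterior is Gamma(α + ΣXᵢ, β + n).
After batch 1: Gamma(α+S, β+n) = Gamma(9.7+26, 5.0+14) = Gamma(35.7, 19.0).
After batch 2: Gamma(α+S, β+n) = Gamma(35.7+14, 19.0+8) = Gamma(49.7, 27.0).
Var = α/β² = 49.7/27.0² = 0.0682.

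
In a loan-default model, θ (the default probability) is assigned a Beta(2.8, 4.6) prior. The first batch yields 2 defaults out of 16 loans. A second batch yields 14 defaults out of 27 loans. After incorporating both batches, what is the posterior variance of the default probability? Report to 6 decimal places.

0.004550

The Beta prior is conjugate to a Binomial/Bernoulli likelihood; the update adds successes to α and failures to β.
After batch 1: Beta(2.8+2, 4.6+14) = Beta(4.8, 18.6).
After batch 2: Beta(4.8+14, 18.6+13) = Beta(18.8, 31.6).
Var = αβ/((α+β)²(α+β+1)) = 18.8·31.6/(50.4²·51.4) = 0.004550.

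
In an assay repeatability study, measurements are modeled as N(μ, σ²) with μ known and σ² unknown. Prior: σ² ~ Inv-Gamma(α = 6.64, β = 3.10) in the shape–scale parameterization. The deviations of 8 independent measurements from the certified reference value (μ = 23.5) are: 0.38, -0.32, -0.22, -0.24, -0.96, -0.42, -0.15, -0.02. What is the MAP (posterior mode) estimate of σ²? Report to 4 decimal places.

0.3296

With known mean μ and an Inverse-Gamma(α, β) prior on σ², the Normal likelihood is conjugate: posterior is Inv-Gamma(α + n/2, β + Σ(xᵢ−μ)²/2).
Σ(xᵢ−μ)² = (0.38)² + (-0.32)² + (-0.22)² + (-0.24)² + (-0.96)² + (-0.42)² + (-0.15)² + (-0.02)² = 1.4737.
Posterior: Inv-Gamma(6.64 + 8/2, 3.10 + 1.4737/2) = Inv-Gamma(10.64, 3.83685).
Mode = β/(α+1) = 3.83685/11.64 = 0.3296.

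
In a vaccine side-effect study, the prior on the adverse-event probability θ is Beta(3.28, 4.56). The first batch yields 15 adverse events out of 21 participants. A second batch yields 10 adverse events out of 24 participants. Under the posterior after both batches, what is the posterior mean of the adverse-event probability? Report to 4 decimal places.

0.5352

The Beta prior is conjugate to a Binomial/Bernoulli likelihood; the update adds successes to α and failures to β.
After batch 1: Beta(3.28+15, 4.56+6) = Beta(18.28, 10.56).
After batch 2: Beta(18.28+10, 10.56+14) = Beta(28.28, 24.56).
Posterior mean = α/(α+β) = 28.28/52.84 = 0.5352.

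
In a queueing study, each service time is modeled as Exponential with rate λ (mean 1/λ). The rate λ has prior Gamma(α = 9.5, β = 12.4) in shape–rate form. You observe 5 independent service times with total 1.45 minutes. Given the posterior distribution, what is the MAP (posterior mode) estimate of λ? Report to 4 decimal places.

0.9747

With a Gamma(shape α, rate β) prior on the exponential rate λ, the posterior after n observations with total T = Σxᵢ is Gamma(α+n, β+T).
Posterior: Gamma(9.5+5, 12.4+1.45) = Gamma(14.5, 13.85).
Mode = (α−1)/β = 0.9747.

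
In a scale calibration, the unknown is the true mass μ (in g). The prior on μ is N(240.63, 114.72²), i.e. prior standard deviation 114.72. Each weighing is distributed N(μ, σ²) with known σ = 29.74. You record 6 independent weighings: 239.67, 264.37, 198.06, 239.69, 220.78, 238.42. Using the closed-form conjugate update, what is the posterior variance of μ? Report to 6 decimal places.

For Normal data with known variance σ², a Normal(μ₀, σ₀²) prior on μ is conjugate. Posterior precision = 1/σ₀² + n/σ²; posterior mean is the precision-weighted average of μ₀ and x̄.
σ₀² = 114.72² = 13160.6784, σ² = 29.74² = 884.4676; σ² + n·σ₀² = 884.4676 + 6·13160.6784 = 79848.538.
Posterior precision = 1/σ₀² + n/σ² = 1/13160.6784 + 6/884.4676 = (σ² + n·σ₀²)/(σ₀²σ²) = 79848.538/(13160.6784·884.4676); posterior variance σₙ² = σ₀²σ²/(σ² + n·σ₀²) = 13160.6784·884.4676/79848.538 = 145.778419.

145.778419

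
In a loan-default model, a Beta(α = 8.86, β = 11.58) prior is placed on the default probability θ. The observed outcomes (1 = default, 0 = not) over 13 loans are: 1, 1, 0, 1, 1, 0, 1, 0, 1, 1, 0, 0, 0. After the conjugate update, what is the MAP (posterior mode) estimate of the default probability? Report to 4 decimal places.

The Beta prior is conjugate to a Binomial/Bernoulli likelihood; the update adds successes to α and failures to β.
Posterior: Beta(α+k, β+n−k) = Beta(8.86+7, 11.58+6) = Beta(15.86, 17.58).
Mode of Beta(a,b) for a,b>1 is (a−1)/(a+b−2) = 14.86/31.44 = 0.4726.

0.4726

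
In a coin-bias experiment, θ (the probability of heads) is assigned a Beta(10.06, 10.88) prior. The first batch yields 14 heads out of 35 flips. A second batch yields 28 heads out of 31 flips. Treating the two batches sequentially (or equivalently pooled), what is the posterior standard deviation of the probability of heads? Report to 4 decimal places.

0.0523

The Beta prior is conjugate to a Binomial/Bernoulli likelihood; the update adds successes to α and failures to β.
After batch 1: Beta(10.06+14, 10.88+21) = Beta(24.06, 31.88).
After batch 2: Beta(24.06+28, 31.88+3) = Beta(52.06, 34.88).
Var = αβ/((α+β)²(α+β+1)) = 52.06·34.88/(86.94²·87.94) = 0.00273184; SD = √0.00273184 = 0.0523.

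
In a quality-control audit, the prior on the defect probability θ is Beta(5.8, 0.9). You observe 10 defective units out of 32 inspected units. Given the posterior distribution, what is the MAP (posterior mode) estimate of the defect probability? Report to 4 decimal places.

0.4033

The Beta prior is conjugate to a Binomial/Bernoulli likelihood; the update adds successes to α and failures to β.
Posterior: Beta(α+k, β+n−k) = Beta(5.8+10, 0.9+22) = Beta(15.8, 22.9).
Mode of Beta(a,b) for a,b>1 is (a−1)/(a+b−2) = 14.8/36.7 = 0.4033.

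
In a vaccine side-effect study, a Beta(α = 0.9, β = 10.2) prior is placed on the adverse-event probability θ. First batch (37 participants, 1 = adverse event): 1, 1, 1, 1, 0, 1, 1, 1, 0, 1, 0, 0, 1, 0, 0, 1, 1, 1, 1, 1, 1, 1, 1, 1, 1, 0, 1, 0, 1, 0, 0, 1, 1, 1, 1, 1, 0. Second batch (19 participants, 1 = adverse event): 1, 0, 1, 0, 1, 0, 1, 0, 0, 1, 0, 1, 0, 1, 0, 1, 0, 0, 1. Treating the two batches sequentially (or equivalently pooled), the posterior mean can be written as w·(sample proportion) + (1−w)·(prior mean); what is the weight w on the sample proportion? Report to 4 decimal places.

The Beta prior is conjugate to a Binomial/Bernoulli likelihood; the update adds successes to α and failures to β.
Total number of participants: n = 37 + 19 = 56.
Posterior mean = (α₀+k)/(α₀+β₀+n) = [n/(α₀+β₀+n)]·(k/n) + [(α₀+β₀)/(α₀+β₀+n)]·α₀/(α₀+β₀), so only n and the prior enter the weight.
The weight on the data is w = n/(α₀+β₀+n) = 56/(0.9+10.2+56) = 56/67.1 = 0.8346.

0.8346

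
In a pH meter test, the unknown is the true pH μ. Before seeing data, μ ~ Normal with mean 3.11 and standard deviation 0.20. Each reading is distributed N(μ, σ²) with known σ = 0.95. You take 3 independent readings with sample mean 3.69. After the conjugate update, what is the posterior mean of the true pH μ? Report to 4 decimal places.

3.1781

For Normal data with known variance σ², a Normal(μ₀, σ₀²) prior on μ is conjugate. Posterior precision = 1/σ₀² + n/σ²; posterior mean is the precision-weighted average of μ₀ and x̄.
n·x̄ = 3·3.69 = 11.07.
σ₀² = 0.20² = 0.04, σ² = 0.95² = 0.9025; σ² + n·σ₀² = 0.9025 + 3·0.04 = 1.0225.
Posterior mean = (μ₀/σ₀² + n·x̄/σ²)/(1/σ₀² + n/σ²) = (σ²·μ₀ + σ₀²·n·x̄)/(σ² + n·σ₀²) = (0.9025·3.11 + 0.04·11.07)/1.0225 = 3.249575/1.0225 = 3.1781.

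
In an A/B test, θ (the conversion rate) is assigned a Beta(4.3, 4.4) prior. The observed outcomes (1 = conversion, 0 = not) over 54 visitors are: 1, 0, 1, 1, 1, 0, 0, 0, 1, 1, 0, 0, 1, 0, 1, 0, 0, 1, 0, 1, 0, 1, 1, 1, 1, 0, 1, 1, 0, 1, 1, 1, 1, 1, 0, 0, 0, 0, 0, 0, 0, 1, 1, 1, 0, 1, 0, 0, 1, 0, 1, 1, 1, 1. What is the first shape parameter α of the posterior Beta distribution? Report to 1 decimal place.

The Beta prior is conjugate to a Binomial/Bernoulli likelihood; the update adds successes to α and failures to β.
Posterior: Beta(α+k, β+n−k) = Beta(4.3+30, 4.4+24) = Beta(34.3, 28.4).
Posterior α = 34.3.

34.3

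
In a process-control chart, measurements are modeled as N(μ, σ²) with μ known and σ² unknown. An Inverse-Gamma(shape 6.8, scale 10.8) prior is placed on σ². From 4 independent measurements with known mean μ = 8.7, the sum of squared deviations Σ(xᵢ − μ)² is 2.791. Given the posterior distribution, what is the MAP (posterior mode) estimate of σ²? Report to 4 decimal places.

1.2444

With known mean μ and an Inverse-Gamma(α, β) prior on σ², the Normal likelihood is conjugate: posterior is Inv-Gamma(α + n/2, β + Σ(xᵢ−μ)²/2).
Posterior: Inv-Gamma(6.8 + 4/2, 10.8 + 2.791/2) = Inv-Gamma(8.80, 12.1955).
Mode = β/(α+1) = 12.1955/9.80 = 1.2444.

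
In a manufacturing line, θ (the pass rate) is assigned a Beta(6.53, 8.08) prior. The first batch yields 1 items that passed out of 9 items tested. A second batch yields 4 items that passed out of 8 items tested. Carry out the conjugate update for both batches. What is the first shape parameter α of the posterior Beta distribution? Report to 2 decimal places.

11.53

The Beta prior is conjugate to a Binomial/Bernoulli likelihood; the update adds successes to α and failures to β.
After batch 1: Beta(6.53+1, 8.08+8) = Beta(7.53, 16.08).
After batch 2: Beta(7.53+4, 16.08+4) = Beta(11.53, 20.08).
Posterior α = 11.53.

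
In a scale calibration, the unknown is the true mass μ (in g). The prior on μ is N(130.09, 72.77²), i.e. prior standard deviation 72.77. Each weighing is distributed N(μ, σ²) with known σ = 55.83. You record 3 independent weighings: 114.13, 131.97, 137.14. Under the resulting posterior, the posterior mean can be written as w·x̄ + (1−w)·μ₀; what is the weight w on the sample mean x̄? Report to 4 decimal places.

For Normal data with known variance σ², a Normal(μ₀, σ₀²) prior on μ is conjugate. Posterior precision = 1/σ₀² + n/σ²; posterior mean is the precision-weighted average of μ₀ and x̄.
σ₀² = 72.77² = 5295.4729, σ² = 55.83² = 3116.9889. Prior precision 1/σ₀² = 1/5295.4729; data precision n/σ² = 3/3116.9889.
w = (n/σ²)/(1/σ₀² + n/σ²) = n·σ₀²/(σ² + n·σ₀²) = 3·5295.4729/(3116.9889 + 3·5295.4729) = 15886.4187/19003.4076 = 0.8360.

0.8360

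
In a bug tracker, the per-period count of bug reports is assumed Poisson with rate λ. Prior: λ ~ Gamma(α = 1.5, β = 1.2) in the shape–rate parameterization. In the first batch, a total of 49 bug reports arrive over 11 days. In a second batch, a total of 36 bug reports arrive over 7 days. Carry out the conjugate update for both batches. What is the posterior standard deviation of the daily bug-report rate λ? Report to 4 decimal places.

0.4844

With a Gamma(shape α, rate β) prior, the Poisson likelihood is conjugate: the posterior is Gamma(α + ΣXᵢ, β + n).
After batch 1: Gamma(α+S, β+n) = Gamma(1.5+49, 1.2+11) = Gamma(50.5, 12.2).
After batch 2: Gamma(α+S, β+n) = Gamma(50.5+36, 12.2+7) = Gamma(86.5, 19.2).
SD = √α/β = √86.5/19.2 = 0.4844.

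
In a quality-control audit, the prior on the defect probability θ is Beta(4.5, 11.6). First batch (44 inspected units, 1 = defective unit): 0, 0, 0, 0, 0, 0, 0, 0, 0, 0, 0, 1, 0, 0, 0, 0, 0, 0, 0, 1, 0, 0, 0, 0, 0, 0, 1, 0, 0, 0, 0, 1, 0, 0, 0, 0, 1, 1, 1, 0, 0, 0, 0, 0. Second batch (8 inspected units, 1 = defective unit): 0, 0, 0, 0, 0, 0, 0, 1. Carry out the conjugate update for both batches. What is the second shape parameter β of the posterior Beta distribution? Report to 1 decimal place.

55.6

The Beta prior is conjugate to a Binomial/Bernoulli likelihood; the update adds successes to α and failures to β.
After batch 1: Beta(4.5+7, 11.6+37) = Beta(11.5, 48.6).
After batch 2: Beta(11.5+1, 48.6+7) = Beta(12.5, 55.6).
Posterior β = 55.6.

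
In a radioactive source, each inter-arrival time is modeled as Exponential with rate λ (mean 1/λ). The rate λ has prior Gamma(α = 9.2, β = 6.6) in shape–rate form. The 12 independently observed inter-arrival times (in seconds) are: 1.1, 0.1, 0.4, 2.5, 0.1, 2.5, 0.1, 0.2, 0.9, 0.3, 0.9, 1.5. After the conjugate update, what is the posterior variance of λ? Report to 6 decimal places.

With a Gamma(shape α, rate β) prior on the exponential rate λ, the posterior after n observations with total T = Σxᵢ is Gamma(α+n, β+T).
Sum of observations T = 10.6 seconds; n = 12.
Posterior: Gamma(9.2+12, 6.6+10.6) = Gamma(21.2, 17.2).
Var = α/β² = 0.071660.

0.071660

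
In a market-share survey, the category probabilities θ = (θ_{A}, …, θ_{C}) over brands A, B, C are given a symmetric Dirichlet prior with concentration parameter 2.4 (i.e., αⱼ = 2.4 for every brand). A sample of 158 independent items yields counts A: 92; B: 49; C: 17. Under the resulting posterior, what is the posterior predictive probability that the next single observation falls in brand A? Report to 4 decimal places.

The Dirichlet prior is conjugate to the Multinomial likelihood: each posterior αⱼ = prior αⱼ + observed count nⱼ.
Posterior concentration: (94.4, 51.4, 19.4), total = 165.2.
P(next = A | data) = α_{A}/Σα = 0.5714.

0.5714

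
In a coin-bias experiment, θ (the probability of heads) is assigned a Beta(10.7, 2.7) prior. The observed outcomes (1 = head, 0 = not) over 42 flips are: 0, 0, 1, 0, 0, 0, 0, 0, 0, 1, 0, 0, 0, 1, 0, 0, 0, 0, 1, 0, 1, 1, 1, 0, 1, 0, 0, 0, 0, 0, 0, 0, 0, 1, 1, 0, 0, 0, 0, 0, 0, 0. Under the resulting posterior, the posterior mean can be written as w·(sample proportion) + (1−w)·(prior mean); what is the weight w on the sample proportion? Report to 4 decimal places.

0.7581

The Beta prior is conjugate to a Binomial/Bernoulli likelihood; the update adds successes to α and failures to β.
Posterior mean = (α₀+k)/(α₀+β₀+n) = [n/(α₀+β₀+n)]·(k/n) + [(α₀+β₀)/(α₀+β₀+n)]·α₀/(α₀+β₀), so only n and the prior enter the weight.
The weight on the data is w = n/(α₀+β₀+n) = 42/(10.7+2.7+42) = 42/55.4 = 0.7581.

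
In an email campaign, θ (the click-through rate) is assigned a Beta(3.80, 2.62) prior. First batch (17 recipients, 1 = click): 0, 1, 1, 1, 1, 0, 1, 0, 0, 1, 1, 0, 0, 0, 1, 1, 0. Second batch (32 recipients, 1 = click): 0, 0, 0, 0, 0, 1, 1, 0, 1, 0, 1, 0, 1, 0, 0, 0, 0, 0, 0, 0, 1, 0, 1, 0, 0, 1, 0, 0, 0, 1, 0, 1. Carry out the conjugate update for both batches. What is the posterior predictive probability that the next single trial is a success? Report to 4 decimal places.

0.4114

The Beta prior is conjugate to a Binomial/Bernoulli likelihood; the update adds successes to α and failures to β.
After batch 1: Beta(3.80+9, 2.62+8) = Beta(12.80, 10.62).
After batch 2: Beta(12.80+10, 10.62+22) = Beta(22.80, 32.62).
For a single future Bernoulli trial, P(success | data) = α/(α+β) = 0.4114.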